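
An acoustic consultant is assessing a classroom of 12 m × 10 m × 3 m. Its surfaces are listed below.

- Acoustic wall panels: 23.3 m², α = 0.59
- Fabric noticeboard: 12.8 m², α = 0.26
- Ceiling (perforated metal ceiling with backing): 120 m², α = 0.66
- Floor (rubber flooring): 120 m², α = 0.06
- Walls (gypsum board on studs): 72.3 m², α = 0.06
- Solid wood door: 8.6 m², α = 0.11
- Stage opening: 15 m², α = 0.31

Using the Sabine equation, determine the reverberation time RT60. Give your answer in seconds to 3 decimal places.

Equivalent absorption area: A = 23.3·0.59 + 12.8·0.26 + 120·0.66 + 120·0.06 + 72.3·0.06 + 8.6·0.11 + 15·0.31 = 113.409 m².
Volume V = 12 × 10 × 3 = 360 m³.
RT60 = 0.161 · V / A = 0.161 × 360 / 113.409 = 0.511 s.

0.511 sec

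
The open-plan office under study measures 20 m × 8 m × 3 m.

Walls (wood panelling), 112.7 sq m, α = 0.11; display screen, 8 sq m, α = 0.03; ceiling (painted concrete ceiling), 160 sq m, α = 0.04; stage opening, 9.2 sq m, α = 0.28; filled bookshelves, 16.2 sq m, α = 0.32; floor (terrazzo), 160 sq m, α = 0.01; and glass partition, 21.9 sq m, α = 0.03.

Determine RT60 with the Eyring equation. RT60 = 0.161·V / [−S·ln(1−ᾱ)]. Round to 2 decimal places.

2.58 sec

Total surface area S = 112.7 + 8 + 160 + 9.2 + 16.2 + 160 + 21.9 = 488.0 sq m.
Absorption A = 112.7×0.11 + 8×0.03 + 160×0.04 + 9.2×0.28 + 16.2×0.32 + 160×0.01 + 21.9×0.03 = 29.054 sabins.
Mean coefficient ᾱ = A/S = 0.0595.
Eyring denominator: −S ln(1−ᾱ) = 29.936.
V = 20 × 8 × 3 = 480 m³.
RT60 = 0.161 × 480 / 29.936 = 2.58 s.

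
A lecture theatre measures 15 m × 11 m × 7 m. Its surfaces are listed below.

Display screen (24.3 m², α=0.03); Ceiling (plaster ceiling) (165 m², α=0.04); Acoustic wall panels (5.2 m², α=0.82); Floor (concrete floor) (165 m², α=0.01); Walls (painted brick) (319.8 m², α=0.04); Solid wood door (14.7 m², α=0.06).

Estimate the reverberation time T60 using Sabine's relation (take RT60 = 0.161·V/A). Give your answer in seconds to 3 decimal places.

6.908 seconds

Summing Sᵢαᵢ: 0.729 + 6.600 + 4.264 + 1.650 + 12.792 + 0.882 → A = 26.917 sabins.
Volume V = 15 × 11 × 7 = 1155 m³.
Sabine: RT60 = 0.161 × 1155 / 26.917 = 6.908 s.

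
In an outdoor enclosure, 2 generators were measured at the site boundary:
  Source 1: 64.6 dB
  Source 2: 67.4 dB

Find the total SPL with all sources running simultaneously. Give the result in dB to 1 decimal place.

Σ 10^(Lᵢ/10) = 8.379e+06.
Combined level = 10 log₁₀(8.379e+06) = 69.2 dB.

69.2 dB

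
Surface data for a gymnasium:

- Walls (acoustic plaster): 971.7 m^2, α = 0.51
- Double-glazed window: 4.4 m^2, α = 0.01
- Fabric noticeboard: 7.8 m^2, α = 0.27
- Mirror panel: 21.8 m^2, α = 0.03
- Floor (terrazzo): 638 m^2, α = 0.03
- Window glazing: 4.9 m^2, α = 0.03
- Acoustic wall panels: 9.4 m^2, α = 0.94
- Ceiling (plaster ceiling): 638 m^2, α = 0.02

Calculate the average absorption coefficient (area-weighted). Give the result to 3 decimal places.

0.235

Total surface area S = 2296.0 m^2.
Weighted sum Σ Sα = 539.254.
ᾱ = A/S = 0.235.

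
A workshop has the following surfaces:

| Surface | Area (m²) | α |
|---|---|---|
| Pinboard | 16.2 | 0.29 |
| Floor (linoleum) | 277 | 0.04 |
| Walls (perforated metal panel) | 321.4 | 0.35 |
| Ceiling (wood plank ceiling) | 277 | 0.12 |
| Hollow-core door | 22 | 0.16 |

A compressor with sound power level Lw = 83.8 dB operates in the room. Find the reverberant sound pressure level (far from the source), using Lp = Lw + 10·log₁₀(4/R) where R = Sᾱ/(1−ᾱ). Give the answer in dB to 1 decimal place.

Σ(Sᵢαᵢ) = 16.2·0.29 + 277·0.04 + 321.4·0.35 + 277·0.12 + 22·0.16 = 165.028; total area S = 913.6 m².
ᾱ = 0.1806, so room constant R = A/(1−ᾱ) = 201.401 m².
Lp = 83.8 + 10·log₁₀(4/201.401) = 83.8 + (-17.02) = 66.8 dB.

66.8 dB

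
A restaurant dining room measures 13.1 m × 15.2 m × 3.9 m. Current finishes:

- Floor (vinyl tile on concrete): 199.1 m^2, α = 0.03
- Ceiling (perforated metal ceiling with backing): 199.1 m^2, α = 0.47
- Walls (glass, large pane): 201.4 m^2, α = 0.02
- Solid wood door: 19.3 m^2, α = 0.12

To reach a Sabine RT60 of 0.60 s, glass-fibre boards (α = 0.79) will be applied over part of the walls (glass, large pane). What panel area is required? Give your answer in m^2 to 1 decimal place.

Total absorption A₁ = 199.1·0.03 + 199.1·0.47 + 201.4·0.02 + 19.3·0.12
  = 5.973 + 93.577 + 4.028 + 2.316 = 105.894 m^2 sabins.
Required A₂ = 0.161·776.568/0.60 = 208.379 sabins.
ΔA needed = 208.379 − 105.894 = 102.485 sabins.
Net gain per m^2: Δα = 0.79 − 0.02 = 0.77.
Panel area = 102.485 / 0.77 = 133.1 m^2.

133.1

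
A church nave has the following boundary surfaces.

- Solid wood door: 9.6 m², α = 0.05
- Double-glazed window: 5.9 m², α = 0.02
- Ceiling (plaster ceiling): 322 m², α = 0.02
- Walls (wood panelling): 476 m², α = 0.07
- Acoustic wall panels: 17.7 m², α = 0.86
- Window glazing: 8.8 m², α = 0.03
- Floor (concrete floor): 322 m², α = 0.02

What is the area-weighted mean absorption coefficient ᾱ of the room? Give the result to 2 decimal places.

0.05

S = Σ Sᵢ = 9.6 + 5.9 + 322 + 476 + 17.7 + 8.8 + 322 = 1162.0 m².
Weighted sum Σ Sα = 62.284.
ᾱ = A/S = 0.05.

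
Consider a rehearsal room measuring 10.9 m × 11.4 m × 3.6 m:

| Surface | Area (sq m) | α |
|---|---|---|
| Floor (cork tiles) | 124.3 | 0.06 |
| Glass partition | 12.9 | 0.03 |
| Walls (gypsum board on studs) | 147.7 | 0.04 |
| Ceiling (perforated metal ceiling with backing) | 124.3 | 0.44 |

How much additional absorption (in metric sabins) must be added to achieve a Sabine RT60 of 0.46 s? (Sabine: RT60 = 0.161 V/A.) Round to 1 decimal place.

88.1 sabins

A₁ = Σ Sᵢαᵢ = 124.3*0.06 + 12.9*0.03 + 147.7*0.04 + 124.3*0.44 = 68.445 sabins.
Target A₂ = 0.161·447.336/0.46 = 156.568 sabins (V = 447.336 m³).
ΔA = A₂ − A₁ = 156.568 − 68.445 = 88.1 sabins.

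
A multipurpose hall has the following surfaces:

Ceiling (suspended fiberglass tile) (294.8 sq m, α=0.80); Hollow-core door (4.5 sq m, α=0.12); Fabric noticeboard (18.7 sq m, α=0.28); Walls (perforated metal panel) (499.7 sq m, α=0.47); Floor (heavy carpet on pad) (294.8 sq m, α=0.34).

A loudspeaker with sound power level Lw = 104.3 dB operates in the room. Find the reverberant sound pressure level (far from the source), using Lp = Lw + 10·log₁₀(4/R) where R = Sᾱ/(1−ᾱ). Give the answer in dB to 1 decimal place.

79.5 dB

A = 576.707 sabins; S = 1112.5 sq m.
ᾱ = 576.707/1112.5 = 0.5184; R = Sᾱ/(1−ᾱ) = 576.707/(1−0.5184) = 1197.481 sq m.
Lp = 104.3 + 10·log₁₀(4/1197.481) = 104.3 + (-24.76) = 79.5 dB.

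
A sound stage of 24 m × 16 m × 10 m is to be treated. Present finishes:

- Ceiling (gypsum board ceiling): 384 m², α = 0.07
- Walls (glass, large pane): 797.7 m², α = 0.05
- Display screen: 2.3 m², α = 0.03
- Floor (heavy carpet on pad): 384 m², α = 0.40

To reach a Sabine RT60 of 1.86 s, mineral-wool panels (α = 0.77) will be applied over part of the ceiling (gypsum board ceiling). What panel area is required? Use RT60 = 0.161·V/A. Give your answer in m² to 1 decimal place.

159.9

A₁ = Σ Sᵢαᵢ = 384*0.07 + 797.7*0.05 + 2.3*0.03 + 384*0.40 = 220.434 sabins.
Required A₂ = 0.161·3840/1.86 = 332.387 sabins.
ΔA needed = 332.387 − 220.434 = 111.953 sabins.
Net gain per m²: Δα = 0.77 − 0.07 = 0.70.
Area = ΔA/Δα = 111.953/0.70 = 159.9 m².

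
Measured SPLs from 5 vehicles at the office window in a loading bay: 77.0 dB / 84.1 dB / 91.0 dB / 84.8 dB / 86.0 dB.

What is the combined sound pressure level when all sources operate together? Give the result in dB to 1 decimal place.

Σ 10^(Lᵢ/10) = 2.266e+09.
Back to dB: 10·log₁₀ Σ = 93.6 dB.

93.6 dB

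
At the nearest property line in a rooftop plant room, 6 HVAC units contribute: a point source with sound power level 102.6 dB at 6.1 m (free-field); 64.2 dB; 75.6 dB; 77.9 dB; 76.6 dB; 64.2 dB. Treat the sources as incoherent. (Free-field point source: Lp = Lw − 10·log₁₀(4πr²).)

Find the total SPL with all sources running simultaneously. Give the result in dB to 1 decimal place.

Source at 6.1 m: Lp = 102.6 − 10·log₁₀(4π·6.1²) = 102.6 − 10·log₁₀(467.595) = 75.9 dB.
Σ 10^(Lᵢ/10) = 1.878e+08.
Combined level = 10 log₁₀(1.878e+08) = 82.7 dB.

82.7 dB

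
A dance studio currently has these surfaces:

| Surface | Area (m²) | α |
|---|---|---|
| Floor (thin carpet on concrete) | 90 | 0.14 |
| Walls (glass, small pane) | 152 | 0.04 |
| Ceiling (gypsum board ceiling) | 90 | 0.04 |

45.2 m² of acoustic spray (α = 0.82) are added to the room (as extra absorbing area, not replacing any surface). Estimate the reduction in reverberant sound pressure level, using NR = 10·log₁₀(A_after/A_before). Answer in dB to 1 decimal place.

4.3 dB

Summing Sᵢαᵢ: 12.600 + 6.080 + 3.600 → A_before = 22.280 sabins.
Added absorption = 45.2 × 0.82 = 37.064 sabins.
New total A_after = 59.344 sabins.
Reduction = 10 log₁₀(A_after/A_before) = 10 log₁₀(2.6636) = 4.3 dB.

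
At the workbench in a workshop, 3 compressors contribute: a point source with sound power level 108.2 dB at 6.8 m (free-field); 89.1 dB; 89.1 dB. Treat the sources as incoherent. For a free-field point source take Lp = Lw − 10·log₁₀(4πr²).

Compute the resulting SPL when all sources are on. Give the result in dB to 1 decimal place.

92.4 dB

Source at 6.8 m: Lp = 108.2 − 10·log₁₀(4π·6.8²) = 108.2 − 10·log₁₀(581.069) = 80.6 dB.
Sum in the linear (power) domain: Σ 10^(Lᵢ/10) = 10^(80.6/10) + 10^(89.1/10) + 10^(89.1/10) = 1.74e+09.
Combined level = 10 log₁₀(1.74e+09) = 92.4 dB.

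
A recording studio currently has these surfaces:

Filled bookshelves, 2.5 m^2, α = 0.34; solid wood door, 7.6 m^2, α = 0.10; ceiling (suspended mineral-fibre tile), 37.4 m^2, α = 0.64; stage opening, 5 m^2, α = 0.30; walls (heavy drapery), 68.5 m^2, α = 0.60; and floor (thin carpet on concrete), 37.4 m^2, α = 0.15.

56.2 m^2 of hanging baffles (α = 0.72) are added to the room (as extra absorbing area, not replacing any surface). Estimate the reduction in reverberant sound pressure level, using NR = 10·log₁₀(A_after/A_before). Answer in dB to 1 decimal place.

1.9 dB

Summing Sᵢαᵢ: 0.850 + 0.760 + 23.936 + 1.500 + 41.100 + 5.610 → A_before = 73.756 sabins.
Added absorption = 56.2 × 0.72 = 40.464 sabins.
New total A_after = 114.220 sabins.
NR = 10·log₁₀(114.220/73.756) = 1.9 dB.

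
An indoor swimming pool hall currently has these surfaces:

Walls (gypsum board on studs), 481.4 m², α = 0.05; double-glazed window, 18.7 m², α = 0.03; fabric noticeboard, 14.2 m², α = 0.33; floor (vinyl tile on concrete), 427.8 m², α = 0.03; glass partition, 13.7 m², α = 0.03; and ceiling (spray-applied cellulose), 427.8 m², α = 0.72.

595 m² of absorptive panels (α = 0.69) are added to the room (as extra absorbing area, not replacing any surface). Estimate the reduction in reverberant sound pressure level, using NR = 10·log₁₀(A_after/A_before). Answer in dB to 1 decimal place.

3.4 dB

A_before = Σ Sᵢαᵢ = 481.4*0.05 + 18.7*0.03 + 14.2*0.33 + 427.8*0.03 + 13.7*0.03 + 427.8*0.72 = 350.578 sabins.
Added absorption = 595 × 0.69 = 410.550 sabins.
New total A_after = 761.128 sabins.
NR = 10·log₁₀(761.128/350.578) = 3.4 dB.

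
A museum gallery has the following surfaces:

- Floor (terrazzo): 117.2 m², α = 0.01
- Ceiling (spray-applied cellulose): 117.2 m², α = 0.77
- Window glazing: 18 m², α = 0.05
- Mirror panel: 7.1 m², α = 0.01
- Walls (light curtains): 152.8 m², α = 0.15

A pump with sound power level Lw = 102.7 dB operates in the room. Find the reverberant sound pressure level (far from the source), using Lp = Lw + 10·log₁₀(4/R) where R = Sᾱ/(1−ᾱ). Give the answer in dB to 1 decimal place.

86.7 dB

Σ(Sᵢαᵢ) = 117.2·0.01 + 117.2·0.77 + 18·0.05 + 7.1·0.01 + 152.8·0.15 = 115.307; total area S = 412.3 m².
ᾱ = 115.307/412.3 = 0.2797; R = Sᾱ/(1−ᾱ) = 115.307/(1−0.2797) = 160.082 m².
Lp = Lw + 10 log₁₀(4/R) = 102.7 -16.02 = 86.7 dB.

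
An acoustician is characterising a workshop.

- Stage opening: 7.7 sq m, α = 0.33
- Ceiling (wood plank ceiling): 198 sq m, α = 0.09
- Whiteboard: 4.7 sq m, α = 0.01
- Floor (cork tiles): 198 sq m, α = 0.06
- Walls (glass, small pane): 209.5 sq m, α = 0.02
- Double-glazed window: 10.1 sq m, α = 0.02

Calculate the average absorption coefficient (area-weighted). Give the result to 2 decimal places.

0.06

S = Σ Sᵢ = 7.7 + 198 + 4.7 + 198 + 209.5 + 10.1 = 628.0 sq m.
Weighted sum Σ Sα = 36.680.
ᾱ = 36.680 / 628.0 = 0.06.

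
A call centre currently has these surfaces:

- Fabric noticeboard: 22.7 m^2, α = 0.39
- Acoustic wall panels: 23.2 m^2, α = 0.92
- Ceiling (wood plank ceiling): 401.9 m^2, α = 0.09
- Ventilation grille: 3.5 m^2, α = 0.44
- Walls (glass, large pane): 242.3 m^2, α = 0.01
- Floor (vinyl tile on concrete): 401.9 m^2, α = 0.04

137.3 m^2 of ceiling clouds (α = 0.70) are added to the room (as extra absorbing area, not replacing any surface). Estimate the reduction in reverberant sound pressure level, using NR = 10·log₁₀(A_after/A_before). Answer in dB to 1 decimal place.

Total absorption A_before = 22.7*0.39 + 23.2*0.92 + 401.9*0.09 + 3.5*0.44 + 242.3*0.01 + 401.9*0.04
  = 8.853 + 21.344 + 36.171 + 1.540 + 2.423 + 16.076 = 86.407 m^2 sabins.
Added absorption = 137.3 × 0.70 = 96.110 sabins.
A_after = 86.407 + 96.110 = 182.517 sabins.
NR = 10·log₁₀(182.517/86.407) = 3.2 dB.

3.2 dB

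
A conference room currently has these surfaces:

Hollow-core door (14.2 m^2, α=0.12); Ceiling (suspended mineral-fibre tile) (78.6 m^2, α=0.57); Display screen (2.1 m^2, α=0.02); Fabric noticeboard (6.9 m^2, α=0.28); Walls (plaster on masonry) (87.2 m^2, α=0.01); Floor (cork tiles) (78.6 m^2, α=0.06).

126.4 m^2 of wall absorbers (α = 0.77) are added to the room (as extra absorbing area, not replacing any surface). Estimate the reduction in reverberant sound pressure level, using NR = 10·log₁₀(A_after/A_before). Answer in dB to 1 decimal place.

4.5 dB

Equivalent absorption area: A_before = 14.2·0.12 + 78.6·0.57 + 2.1·0.02 + 6.9·0.28 + 87.2·0.01 + 78.6·0.06 = 54.068 m^2.
Treatment contributes 126.4·0.77 = 97.328 sabins.
New total A_after = 151.396 sabins.
NR = 10·log₁₀(151.396/54.068) = 4.5 dB.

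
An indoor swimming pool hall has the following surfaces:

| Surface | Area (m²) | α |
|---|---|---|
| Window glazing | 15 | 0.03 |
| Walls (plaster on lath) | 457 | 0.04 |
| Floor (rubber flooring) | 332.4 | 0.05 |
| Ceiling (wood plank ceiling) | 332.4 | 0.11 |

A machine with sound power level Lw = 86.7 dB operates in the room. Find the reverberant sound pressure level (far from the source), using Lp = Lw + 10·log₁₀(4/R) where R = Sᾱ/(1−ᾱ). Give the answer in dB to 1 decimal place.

73.9 dB

Σ(Sᵢαᵢ) = 15×0.03 + 457×0.04 + 332.4×0.05 + 332.4×0.11 = 71.914; total area S = 1136.8 m².
ᾱ = 71.914/1136.8 = 0.0633; R = Sᾱ/(1−ᾱ) = 71.914/(1−0.0633) = 76.774 m².
Lp = 86.7 + 10·log₁₀(4/76.774) = 86.7 + (-12.83) = 73.9 dB.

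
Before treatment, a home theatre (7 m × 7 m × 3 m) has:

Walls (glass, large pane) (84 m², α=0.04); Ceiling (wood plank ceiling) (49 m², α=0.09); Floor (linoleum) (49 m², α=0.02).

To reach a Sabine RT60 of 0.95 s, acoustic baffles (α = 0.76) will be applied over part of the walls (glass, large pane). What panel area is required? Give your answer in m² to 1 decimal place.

22.4

Total absorption A₁ = 84×0.04 + 49×0.09 + 49×0.02
  = 3.360 + 4.410 + 0.980 = 8.750 m² sabins.
Required A₂ = 0.161·147/0.95 = 24.913 sabins.
ΔA needed = 24.913 − 8.750 = 16.163 sabins.
Each m² of panel replacing the walls (glass, large pane) adds (0.76 − 0.04) = 0.72 sabins.
Panel area = 16.163 / 0.72 = 22.4 m².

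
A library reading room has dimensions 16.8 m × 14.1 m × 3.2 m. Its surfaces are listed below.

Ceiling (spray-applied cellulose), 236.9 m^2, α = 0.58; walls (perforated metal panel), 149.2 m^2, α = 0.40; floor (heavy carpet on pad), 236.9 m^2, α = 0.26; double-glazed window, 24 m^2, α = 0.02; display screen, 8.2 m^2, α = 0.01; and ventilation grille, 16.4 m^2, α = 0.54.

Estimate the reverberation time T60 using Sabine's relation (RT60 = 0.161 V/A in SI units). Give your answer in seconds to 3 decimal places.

0.455 sec

Total absorption A = 236.9*0.58 + 149.2*0.40 + 236.9*0.26 + 24*0.02 + 8.2*0.01 + 16.4*0.54
  = 137.402 + 59.680 + 61.594 + 0.480 + 0.082 + 8.856 = 268.094 m^2 sabins.
Volume V = 16.8 × 14.1 × 3.2 = 758.016 m³.
T = 0.161 V/A = 0.161·758.016/268.094 = 0.455 s.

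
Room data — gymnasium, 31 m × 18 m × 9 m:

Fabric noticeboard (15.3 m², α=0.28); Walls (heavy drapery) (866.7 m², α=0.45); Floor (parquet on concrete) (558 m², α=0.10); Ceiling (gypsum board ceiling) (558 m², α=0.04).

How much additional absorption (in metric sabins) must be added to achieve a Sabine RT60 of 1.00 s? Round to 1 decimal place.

Equivalent absorption area: A₁ = 15.3*0.28 + 866.7*0.45 + 558*0.10 + 558*0.04 = 472.419 m².
For T = 1.00 s, need A₂ = 0.161·V/T = 0.161·5022/1.00 = 808.542 sabins.
Shortfall: 808.542 − 472.419 = 336.1 sabins.

336.1 sabins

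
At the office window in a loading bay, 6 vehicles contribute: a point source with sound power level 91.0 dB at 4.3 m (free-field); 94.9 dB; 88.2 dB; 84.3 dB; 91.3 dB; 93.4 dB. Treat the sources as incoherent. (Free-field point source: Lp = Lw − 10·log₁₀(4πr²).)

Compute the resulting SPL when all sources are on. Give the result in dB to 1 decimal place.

Source at 4.3 m: Lp = 91.0 − 10·log₁₀(4π·4.3²) = 91.0 − 10·log₁₀(232.352) = 67.3 dB.
Sum in the linear (power) domain: Σ 10^(Lᵢ/10) = 10^(67.3/10) + 10^(94.9/10) + 10^(88.2/10) + 10^(84.3/10) + 10^(91.3/10) + 10^(93.4/10) = 7.562e+09.
L_total = 10·log₁₀(7.562e+09) = 98.8 dB.

98.8 dB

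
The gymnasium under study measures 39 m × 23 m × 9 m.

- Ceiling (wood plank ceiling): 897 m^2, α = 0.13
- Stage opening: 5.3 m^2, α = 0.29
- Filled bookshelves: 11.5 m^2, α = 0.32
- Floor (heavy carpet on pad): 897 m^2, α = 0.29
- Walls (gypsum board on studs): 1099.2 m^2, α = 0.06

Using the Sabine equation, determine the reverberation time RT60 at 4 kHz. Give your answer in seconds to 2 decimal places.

2.90 seconds

Equivalent absorption area: A = 897*0.13 + 5.3*0.29 + 11.5*0.32 + 897*0.29 + 1099.2*0.06 = 447.909 m^2.
V = 39·23·9 = 8073 m³.
T = 0.161 V/A = 0.161·8073/447.909 = 2.90 s.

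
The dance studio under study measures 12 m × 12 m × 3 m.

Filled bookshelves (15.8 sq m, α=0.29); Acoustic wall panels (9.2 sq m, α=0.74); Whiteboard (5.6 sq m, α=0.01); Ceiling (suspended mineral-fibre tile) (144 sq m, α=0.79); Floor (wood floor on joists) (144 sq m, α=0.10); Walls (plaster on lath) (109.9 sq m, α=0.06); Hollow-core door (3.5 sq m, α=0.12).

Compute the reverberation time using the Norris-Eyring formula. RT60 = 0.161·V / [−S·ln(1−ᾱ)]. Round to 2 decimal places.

0.39 seconds

Total surface area S = 15.8 + 9.2 + 5.6 + 144 + 144 + 109.9 + 3.5 = 432.0 sq m.
Absorption A = 15.8·0.29 + 9.2·0.74 + 5.6·0.01 + 144·0.79 + 144·0.10 + 109.9·0.06 + 3.5·0.12 = 146.620 sabins.
ᾱ = 146.620 / 432.0 = 0.3394.
Eyring denominator: −S ln(1−ᾱ) = 179.110.
V = 12 × 12 × 3 = 432 m³.
RT60 = 0.161 × 432 / 179.110 = 0.39 s.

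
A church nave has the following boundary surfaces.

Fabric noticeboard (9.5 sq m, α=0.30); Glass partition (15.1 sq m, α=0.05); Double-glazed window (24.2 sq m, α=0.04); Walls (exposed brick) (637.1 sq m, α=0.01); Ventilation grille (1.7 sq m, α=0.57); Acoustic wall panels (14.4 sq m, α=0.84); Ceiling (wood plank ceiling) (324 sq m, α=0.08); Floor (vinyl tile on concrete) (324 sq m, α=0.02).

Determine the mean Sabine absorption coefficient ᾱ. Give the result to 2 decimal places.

Total surface area S = 1350.0 sq m.
Weighted sum Σ Sα = 56.409.
ᾱ = 56.409 / 1350.0 = 0.04.

0.04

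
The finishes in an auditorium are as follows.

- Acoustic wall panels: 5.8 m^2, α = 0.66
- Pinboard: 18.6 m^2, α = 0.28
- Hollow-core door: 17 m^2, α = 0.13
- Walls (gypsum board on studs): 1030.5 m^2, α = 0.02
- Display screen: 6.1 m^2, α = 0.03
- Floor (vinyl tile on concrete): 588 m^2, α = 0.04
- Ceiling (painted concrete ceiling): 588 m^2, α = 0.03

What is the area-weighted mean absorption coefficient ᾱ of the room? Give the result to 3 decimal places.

Total surface area S = 2254.0 m^2.
Weighted sum Σ Sα = 73.199.
ᾱ = A/S = 0.032.

0.032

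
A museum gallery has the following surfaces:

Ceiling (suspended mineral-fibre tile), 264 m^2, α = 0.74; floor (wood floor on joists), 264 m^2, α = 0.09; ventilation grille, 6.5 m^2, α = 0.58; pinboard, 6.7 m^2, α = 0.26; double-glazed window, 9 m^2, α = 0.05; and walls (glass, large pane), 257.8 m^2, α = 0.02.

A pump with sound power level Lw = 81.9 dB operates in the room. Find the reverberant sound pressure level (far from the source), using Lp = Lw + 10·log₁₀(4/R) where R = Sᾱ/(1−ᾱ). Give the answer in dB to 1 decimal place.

A = 230.238 sabins; S = 808.0 m^2.
ᾱ = 230.238/808.0 = 0.2849; R = Sᾱ/(1−ᾱ) = 230.238/(1−0.2849) = 321.966 m^2.
Lp = 81.9 + 10·log₁₀(4/321.966) = 81.9 + (-19.06) = 62.8 dB.

62.8 dB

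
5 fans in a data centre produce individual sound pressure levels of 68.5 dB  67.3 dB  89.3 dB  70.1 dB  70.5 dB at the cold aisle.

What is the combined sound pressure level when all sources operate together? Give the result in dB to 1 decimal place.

Converting to relative power and adding: 10^(68.5/10) + 10^(67.3/10) + 10^(89.3/10) + 10^(70.1/10) + 10^(70.5/10) = 8.85e+08.
L_total = 10·log₁₀(8.85e+08) = 89.5 dB.

89.5 dB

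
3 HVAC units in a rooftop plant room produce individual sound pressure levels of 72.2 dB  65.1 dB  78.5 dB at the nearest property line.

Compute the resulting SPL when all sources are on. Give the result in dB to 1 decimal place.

Σ 10^(Lᵢ/10) = 9.063e+07.
L_total = 10·log₁₀(9.063e+07) = 79.6 dB.

79.6 dB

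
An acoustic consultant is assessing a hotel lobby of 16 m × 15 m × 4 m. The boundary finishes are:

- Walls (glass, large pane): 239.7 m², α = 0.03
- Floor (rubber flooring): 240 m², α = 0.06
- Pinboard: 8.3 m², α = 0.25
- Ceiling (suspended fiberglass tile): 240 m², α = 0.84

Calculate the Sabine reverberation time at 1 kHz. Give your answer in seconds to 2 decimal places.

Equivalent absorption area: A = 239.7*0.03 + 240*0.06 + 8.3*0.25 + 240*0.84 = 225.266 m².
V = 16·15·4 = 960 m³.
RT60 = 0.161 · V / A = 0.161 × 960 / 225.266 = 0.69 s.

0.69 s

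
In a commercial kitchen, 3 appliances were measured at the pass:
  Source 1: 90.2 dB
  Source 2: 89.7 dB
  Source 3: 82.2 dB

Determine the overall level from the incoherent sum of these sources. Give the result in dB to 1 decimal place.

Converting to relative power and adding: 10^(90.2/10) + 10^(89.7/10) + 10^(82.2/10) = 2.146e+09.
L_total = 10·log₁₀(2.146e+09) = 93.3 dB.

93.3 dB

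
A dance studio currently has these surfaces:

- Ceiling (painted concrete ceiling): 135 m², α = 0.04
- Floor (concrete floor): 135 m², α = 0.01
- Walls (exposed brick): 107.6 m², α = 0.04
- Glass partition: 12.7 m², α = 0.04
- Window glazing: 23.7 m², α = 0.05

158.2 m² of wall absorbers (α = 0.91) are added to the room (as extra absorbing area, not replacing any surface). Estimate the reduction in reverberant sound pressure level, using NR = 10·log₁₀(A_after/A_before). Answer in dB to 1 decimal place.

10.9 dB

A_before = Σ Sᵢαᵢ = 135*0.04 + 135*0.01 + 107.6*0.04 + 12.7*0.04 + 23.7*0.05 = 12.747 sabins.
Treatment contributes 158.2·0.91 = 143.962 sabins.
New total A_after = 156.709 sabins.
NR = 10·log₁₀(156.709/12.747) = 10.9 dB.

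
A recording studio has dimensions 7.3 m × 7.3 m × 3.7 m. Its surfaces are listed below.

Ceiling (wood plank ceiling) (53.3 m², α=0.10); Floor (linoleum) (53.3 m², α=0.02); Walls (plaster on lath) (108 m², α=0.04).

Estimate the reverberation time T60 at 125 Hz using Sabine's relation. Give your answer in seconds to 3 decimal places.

Equivalent absorption area: A = 53.3×0.10 + 53.3×0.02 + 108×0.04 = 10.716 m².
Room volume: 197.173 m³.
Sabine: RT60 = 0.161 × 197.173 / 10.716 = 2.962 s.

2.962 s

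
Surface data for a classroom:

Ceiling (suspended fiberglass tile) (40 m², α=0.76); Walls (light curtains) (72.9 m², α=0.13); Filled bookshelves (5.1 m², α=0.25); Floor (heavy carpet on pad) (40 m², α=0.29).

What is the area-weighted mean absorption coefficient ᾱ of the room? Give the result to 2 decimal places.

S = Σ Sᵢ = 40 + 72.9 + 5.1 + 40 = 158.0 m².
Σ(Sᵢαᵢ) = 40*0.76 + 72.9*0.13 + 5.1*0.25 + 40*0.29 = 52.752.
ᾱ = 52.752 / 158.0 = 0.33.

0.33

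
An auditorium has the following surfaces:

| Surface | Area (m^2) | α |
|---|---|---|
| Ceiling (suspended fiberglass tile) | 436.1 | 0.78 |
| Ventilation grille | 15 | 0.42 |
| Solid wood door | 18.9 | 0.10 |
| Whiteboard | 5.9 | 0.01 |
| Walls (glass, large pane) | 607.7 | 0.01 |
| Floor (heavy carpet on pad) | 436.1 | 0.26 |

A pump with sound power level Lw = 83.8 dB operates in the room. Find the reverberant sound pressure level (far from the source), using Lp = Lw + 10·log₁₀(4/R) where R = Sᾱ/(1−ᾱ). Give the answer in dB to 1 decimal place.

61.5 dB

A = 467.870 sabins; S = 1519.7 m^2.
ᾱ = 467.870/1519.7 = 0.3079; R = Sᾱ/(1−ᾱ) = 467.870/(1−0.3079) = 676.015 m^2.
Lp = 83.8 + 10·log₁₀(4/676.015) = 83.8 + (-22.28) = 61.5 dB.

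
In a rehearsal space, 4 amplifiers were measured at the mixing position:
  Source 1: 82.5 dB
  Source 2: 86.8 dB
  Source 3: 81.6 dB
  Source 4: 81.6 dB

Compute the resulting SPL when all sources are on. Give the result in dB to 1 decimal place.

89.8 dB

Σ 10^(Lᵢ/10) = 9.455e+08.
Back to dB: 10·log₁₀ Σ = 89.8 dB.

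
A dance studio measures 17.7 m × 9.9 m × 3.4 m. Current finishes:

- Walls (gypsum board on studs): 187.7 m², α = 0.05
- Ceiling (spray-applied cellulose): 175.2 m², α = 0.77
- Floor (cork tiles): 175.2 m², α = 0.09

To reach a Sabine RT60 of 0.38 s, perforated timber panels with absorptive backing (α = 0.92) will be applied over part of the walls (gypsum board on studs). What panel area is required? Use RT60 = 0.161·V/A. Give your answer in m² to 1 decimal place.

Total absorption A₁ = 187.7*0.05 + 175.2*0.77 + 175.2*0.09
  = 9.385 + 134.904 + 15.768 = 160.057 m² sabins.
V = 595.782 m³. Target absorption A₂ = 0.161 × 595.782 / 0.38 = 252.423 sabins.
ΔA needed = 252.423 − 160.057 = 92.366 sabins.
Net gain per m²: Δα = 0.92 − 0.05 = 0.87.
Area = ΔA/Δα = 92.366/0.87 = 106.2 m².

106.2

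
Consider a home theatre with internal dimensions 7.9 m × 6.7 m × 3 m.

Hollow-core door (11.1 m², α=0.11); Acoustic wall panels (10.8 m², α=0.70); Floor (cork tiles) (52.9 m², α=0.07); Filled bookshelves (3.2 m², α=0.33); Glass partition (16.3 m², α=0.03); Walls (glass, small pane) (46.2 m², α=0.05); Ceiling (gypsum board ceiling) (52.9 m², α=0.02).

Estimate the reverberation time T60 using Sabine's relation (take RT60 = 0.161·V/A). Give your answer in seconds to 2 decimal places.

Summing Sᵢαᵢ: 1.221 + 7.560 + 3.703 + 1.056 + 0.489 + 2.310 + 1.058 → A = 17.397 sabins.
V = 7.9·6.7·3 = 158.79 m³.
RT60 = 0.161 · V / A = 0.161 × 158.79 / 17.397 = 1.47 s.

1.47 sec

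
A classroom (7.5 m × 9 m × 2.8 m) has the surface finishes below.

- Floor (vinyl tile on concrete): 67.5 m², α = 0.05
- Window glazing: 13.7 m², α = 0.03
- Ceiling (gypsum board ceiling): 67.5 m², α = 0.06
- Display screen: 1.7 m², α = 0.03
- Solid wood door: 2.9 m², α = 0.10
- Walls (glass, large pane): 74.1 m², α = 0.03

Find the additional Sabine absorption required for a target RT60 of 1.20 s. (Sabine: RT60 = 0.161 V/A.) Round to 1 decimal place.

Total absorption A₁ = 67.5*0.05 + 13.7*0.03 + 67.5*0.06 + 1.7*0.03 + 2.9*0.10 + 74.1*0.03
  = 3.375 + 0.411 + 4.050 + 0.051 + 0.290 + 2.223 = 10.400 m² sabins.
For T = 1.20 s, need A₂ = 0.161·V/T = 0.161·189/1.20 = 25.358 sabins.
ΔA = A₂ − A₁ = 25.358 − 10.400 = 15.0 sabins.

15.0 sabins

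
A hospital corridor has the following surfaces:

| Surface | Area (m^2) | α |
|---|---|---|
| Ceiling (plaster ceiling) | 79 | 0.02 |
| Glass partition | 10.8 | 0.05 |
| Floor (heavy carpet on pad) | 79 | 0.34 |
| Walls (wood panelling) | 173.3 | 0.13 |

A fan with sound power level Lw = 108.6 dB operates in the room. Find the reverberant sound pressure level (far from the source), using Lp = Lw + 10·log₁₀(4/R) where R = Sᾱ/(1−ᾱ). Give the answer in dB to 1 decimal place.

A = 51.509 sabins; S = 342.1 m^2.
ᾱ = 0.1506, so room constant R = A/(1−ᾱ) = 60.642 m^2.
Lp = 108.6 + 10·log₁₀(4/60.642) = 108.6 + (-11.81) = 96.8 dB.

96.8 dB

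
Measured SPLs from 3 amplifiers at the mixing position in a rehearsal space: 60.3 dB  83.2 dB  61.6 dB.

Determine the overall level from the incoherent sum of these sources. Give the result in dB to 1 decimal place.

83.3 dB

Converting to relative power and adding: 10^(60.3/10) + 10^(83.2/10) + 10^(61.6/10) = 2.114e+08.
Combined level = 10 log₁₀(2.114e+08) = 83.3 dB.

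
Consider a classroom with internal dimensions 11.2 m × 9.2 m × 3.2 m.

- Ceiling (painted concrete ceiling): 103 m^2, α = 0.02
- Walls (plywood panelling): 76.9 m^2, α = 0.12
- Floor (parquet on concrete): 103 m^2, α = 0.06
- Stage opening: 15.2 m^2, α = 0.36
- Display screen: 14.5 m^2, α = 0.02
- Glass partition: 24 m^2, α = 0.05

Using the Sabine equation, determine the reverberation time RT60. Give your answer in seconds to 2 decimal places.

2.17 sec

Equivalent absorption area: A = 103*0.02 + 76.9*0.12 + 103*0.06 + 15.2*0.36 + 14.5*0.02 + 24*0.05 = 24.430 m^2.
V = 11.2·9.2·3.2 = 329.728 m³.
Sabine: RT60 = 0.161 × 329.728 / 24.430 = 2.17 s.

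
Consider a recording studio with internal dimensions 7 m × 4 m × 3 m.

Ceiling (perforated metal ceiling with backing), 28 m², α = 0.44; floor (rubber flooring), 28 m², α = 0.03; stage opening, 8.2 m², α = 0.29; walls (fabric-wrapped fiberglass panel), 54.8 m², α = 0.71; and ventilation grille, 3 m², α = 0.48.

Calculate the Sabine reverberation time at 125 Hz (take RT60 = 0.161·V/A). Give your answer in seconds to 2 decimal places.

0.24 sec

A = Σ Sᵢαᵢ = 28*0.44 + 28*0.03 + 8.2*0.29 + 54.8*0.71 + 3*0.48 = 55.886 sabins.
V = 7·4·3 = 84 m³.
T = 0.161 V/A = 0.161·84/55.886 = 0.24 s.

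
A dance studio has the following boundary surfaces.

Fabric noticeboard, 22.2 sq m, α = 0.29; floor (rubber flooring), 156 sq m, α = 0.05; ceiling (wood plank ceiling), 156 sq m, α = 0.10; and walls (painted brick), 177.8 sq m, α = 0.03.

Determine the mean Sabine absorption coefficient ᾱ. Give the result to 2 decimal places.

S = Σ Sᵢ = 22.2 + 156 + 156 + 177.8 = 512.0 sq m.
A = 22.2·0.29 + 156·0.05 + 156·0.10 + 177.8·0.03 = 35.172 sabins.
ᾱ = 35.172 / 512.0 = 0.07.

0.07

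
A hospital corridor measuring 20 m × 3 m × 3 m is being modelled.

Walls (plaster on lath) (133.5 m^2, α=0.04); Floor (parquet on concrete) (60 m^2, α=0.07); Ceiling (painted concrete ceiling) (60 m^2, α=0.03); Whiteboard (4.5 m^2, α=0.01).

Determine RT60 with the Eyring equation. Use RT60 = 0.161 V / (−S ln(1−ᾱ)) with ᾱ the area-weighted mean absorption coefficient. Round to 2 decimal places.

Total surface area S = 133.5 + 60 + 60 + 4.5 = 258.0 m^2.
Absorption A = 133.5×0.04 + 60×0.07 + 60×0.03 + 4.5×0.01 = 11.385 sabins.
Mean coefficient ᾱ = A/S = 0.0441.
Eyring denominator: −S ln(1−ᾱ) = 11.636.
V = 20 × 3 × 3 = 180 m³.
RT60 = 0.161 × 180 / 11.636 = 2.49 s.

2.49 s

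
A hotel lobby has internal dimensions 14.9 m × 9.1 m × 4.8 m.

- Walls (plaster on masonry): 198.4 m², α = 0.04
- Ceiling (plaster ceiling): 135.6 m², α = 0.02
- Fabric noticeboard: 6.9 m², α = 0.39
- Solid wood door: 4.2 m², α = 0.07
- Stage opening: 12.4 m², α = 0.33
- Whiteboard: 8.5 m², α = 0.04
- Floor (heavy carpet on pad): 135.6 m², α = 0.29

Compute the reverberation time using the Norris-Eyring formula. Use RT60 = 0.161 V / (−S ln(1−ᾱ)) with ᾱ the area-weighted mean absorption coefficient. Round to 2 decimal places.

1.72 sec

Total surface area S = 198.4 + 135.6 + 6.9 + 4.2 + 12.4 + 8.5 + 135.6 = 501.6 m².
Σ(Sᵢαᵢ) = 198.4·0.04 + 135.6·0.02 + 6.9·0.39 + 4.2·0.07 + 12.4·0.33 + 8.5·0.04 + 135.6·0.29 = 57.389.
ᾱ = 57.389 / 501.6 = 0.1144.
−S·ln(1−ᾱ) = −501.6 × ln(1 − 0.1144) = 60.939.
V = 14.9 × 9.1 × 4.8 = 650.832 m³.
T = 0.161·V/[−S·ln(1−ᾱ)] = 0.161·650.832/60.939 = 1.72 s.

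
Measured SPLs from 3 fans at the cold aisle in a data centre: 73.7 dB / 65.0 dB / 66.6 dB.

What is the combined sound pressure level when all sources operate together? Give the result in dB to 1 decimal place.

74.9 dB

Converting to relative power and adding: 10^(73.7/10) + 10^(65.0/10) + 10^(66.6/10) = 3.118e+07.
Back to dB: 10·log₁₀ Σ = 74.9 dB.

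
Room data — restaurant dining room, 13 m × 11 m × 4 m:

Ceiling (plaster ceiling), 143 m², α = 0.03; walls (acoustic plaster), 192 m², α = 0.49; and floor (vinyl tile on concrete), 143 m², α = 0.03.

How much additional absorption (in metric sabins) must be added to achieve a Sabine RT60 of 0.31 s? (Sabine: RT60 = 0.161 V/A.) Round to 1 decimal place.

194.4 sabins

A₁ = Σ Sᵢαᵢ = 143×0.03 + 192×0.49 + 143×0.03 = 102.660 sabins.
For T = 0.31 s, need A₂ = 0.161·V/T = 0.161·572/0.31 = 297.071 sabins.
Shortfall: 297.071 − 102.660 = 194.4 sabins.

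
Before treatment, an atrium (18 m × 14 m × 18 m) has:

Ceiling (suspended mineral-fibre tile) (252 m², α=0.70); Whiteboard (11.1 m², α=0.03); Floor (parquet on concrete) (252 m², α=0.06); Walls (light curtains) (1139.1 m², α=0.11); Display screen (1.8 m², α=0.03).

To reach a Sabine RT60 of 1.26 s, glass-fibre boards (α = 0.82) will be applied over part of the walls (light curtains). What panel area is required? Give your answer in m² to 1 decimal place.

Equivalent absorption area: A₁ = 252*0.70 + 11.1*0.03 + 252*0.06 + 1139.1*0.11 + 1.8*0.03 = 317.208 m².
Required A₂ = 0.161·4536/1.26 = 579.600 sabins.
ΔA needed = 579.600 − 317.208 = 262.392 sabins.
Net gain per m²: Δα = 0.82 − 0.11 = 0.71.
Area = ΔA/Δα = 262.392/0.71 = 369.6 m².

369.6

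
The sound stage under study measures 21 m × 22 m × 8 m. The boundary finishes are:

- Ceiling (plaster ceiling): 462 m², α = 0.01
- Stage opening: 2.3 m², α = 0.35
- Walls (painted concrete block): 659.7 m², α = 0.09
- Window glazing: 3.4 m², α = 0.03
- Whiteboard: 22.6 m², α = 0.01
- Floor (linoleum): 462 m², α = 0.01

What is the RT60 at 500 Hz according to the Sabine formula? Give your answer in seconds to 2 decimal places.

Equivalent absorption area: A = 462·0.01 + 2.3·0.35 + 659.7·0.09 + 3.4·0.03 + 22.6·0.01 + 462·0.01 = 69.746 m².
Volume V = 21 × 22 × 8 = 3696 m³.
Sabine: RT60 = 0.161 × 3696 / 69.746 = 8.53 s.

8.53 sec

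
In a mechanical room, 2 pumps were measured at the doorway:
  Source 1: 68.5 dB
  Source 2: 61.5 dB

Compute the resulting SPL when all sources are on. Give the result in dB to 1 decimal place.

Sum in the linear (power) domain: Σ 10^(Lᵢ/10) = 10^(68.5/10) + 10^(61.5/10) = 8.492e+06.
Combined level = 10 log₁₀(8.492e+06) = 69.3 dB.

69.3 dB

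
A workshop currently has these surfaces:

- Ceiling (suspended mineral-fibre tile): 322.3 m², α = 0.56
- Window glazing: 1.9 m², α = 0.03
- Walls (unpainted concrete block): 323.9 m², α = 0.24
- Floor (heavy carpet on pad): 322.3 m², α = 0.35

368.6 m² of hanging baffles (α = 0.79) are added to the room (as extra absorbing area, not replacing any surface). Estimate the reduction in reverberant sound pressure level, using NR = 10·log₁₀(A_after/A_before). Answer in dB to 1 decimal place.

Equivalent absorption area: A_before = 322.3×0.56 + 1.9×0.03 + 323.9×0.24 + 322.3×0.35 = 371.086 m².
Added absorption = 368.6 × 0.79 = 291.194 sabins.
New total A_after = 662.280 sabins.
NR = 10·log₁₀(662.280/371.086) = 2.5 dB.

2.5 dB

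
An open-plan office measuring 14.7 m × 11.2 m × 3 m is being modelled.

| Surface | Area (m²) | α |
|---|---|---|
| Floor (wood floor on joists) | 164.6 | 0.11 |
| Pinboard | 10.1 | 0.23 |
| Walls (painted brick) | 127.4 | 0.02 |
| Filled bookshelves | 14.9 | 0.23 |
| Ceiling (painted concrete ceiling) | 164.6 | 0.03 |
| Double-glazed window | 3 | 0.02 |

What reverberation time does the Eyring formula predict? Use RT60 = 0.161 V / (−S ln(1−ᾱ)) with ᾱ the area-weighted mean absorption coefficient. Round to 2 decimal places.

S = Σ Sᵢ = 484.6 m².
Absorption A = 164.6×0.11 + 10.1×0.23 + 127.4×0.02 + 14.9×0.23 + 164.6×0.03 + 3×0.02 = 31.402 sabins.
Mean coefficient ᾱ = A/S = 0.0648.
Eyring denominator: −S ln(1−ᾱ) = 32.466.
V = 14.7 × 11.2 × 3 = 493.92 m³.
RT60 = 0.161 × 493.92 / 32.466 = 2.45 s.

2.45 sec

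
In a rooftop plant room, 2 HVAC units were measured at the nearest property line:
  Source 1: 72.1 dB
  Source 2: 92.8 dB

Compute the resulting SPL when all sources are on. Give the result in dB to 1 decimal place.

92.8 dB

Converting to relative power and adding: 10^(72.1/10) + 10^(92.8/10) = 1.922e+09.
L_total = 10·log₁₀(1.922e+09) = 92.8 dB.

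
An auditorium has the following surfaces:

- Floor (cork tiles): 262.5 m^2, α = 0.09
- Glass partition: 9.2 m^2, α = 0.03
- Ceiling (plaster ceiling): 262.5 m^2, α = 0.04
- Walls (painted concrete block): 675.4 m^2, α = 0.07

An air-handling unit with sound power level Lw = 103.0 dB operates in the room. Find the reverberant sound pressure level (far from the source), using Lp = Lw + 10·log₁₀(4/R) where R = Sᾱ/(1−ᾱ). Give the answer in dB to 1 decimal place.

Σ(Sᵢαᵢ) = 262.5·0.09 + 9.2·0.03 + 262.5·0.04 + 675.4·0.07 = 81.679; total area S = 1209.6 m^2.
ᾱ = 81.679/1209.6 = 0.0675; R = Sᾱ/(1−ᾱ) = 81.679/(1−0.0675) = 87.591 m^2.
Lp = 103.0 + 10·log₁₀(4/87.591) = 103.0 + (-13.40) = 89.6 dB.

89.6 dB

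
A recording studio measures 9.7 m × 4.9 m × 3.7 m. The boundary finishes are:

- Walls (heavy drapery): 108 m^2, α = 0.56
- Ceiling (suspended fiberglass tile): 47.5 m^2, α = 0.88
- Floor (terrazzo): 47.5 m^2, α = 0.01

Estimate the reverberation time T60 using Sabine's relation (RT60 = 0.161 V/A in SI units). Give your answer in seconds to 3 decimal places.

0.276 s

Equivalent absorption area: A = 108×0.56 + 47.5×0.88 + 47.5×0.01 = 102.755 m^2.
V = 9.7·4.9·3.7 = 175.861 m³.
Sabine: RT60 = 0.161 × 175.861 / 102.755 = 0.276 s.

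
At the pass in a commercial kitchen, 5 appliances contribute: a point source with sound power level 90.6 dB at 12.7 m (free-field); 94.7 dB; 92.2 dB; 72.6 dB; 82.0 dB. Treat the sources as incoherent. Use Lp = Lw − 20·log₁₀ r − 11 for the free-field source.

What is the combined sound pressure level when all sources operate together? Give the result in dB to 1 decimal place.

96.8 dB

Source at 12.7 m: Lp = 90.6 − 20·log₁₀(12.7) − 11 = 57.5 dB.
Σ 10^(Lᵢ/10) = 4.788e+09.
Back to dB: 10·log₁₀ Σ = 96.8 dB.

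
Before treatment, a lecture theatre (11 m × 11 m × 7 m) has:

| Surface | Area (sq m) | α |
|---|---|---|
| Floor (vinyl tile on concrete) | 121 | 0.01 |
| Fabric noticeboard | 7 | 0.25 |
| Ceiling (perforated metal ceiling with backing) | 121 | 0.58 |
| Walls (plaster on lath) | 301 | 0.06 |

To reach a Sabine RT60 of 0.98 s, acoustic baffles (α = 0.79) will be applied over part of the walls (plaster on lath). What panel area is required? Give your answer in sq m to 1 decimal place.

65.7

Equivalent absorption area: A₁ = 121·0.01 + 7·0.25 + 121·0.58 + 301·0.06 = 91.200 sq m.
Required A₂ = 0.161·847/0.98 = 139.150 sabins.
Absorption to add: 139.150 − 91.200 = 47.950 sabins.
Each sq m of panel replacing the walls (plaster on lath) adds (0.79 − 0.06) = 0.73 sabins.
Area = ΔA/Δα = 47.950/0.73 = 65.7 sq m.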